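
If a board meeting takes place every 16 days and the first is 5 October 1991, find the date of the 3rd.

The 3rd occurrence is 2 intervals after the first: 2 × 16 = 32 days after 5 October 1991.
October has 31 days — 26 days to the end of October leaves 6.
6 days into November → 6 November 1991.

6 November 1991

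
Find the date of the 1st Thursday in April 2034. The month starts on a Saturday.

April 2034 begins on a Saturday, so the first Thursday is April 6 (5 days later).

April 6, 2034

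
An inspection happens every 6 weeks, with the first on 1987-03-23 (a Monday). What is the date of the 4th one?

The 4th occurrence is 3 intervals after the first: 3 × 42 = 126 days after 1987-03-23.
March has 31 days — 8 days to the end of March leaves 118.
April has 30 days (88 left).
May has 31 days (57 left).
June has 30 days (27 left).
27 days into July → 1987-07-27.

1987-07-27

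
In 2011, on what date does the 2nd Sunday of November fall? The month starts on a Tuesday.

2011-11-13

November 2011 begins on a Tuesday, so the first Sunday is November 6 (5 days later).
The 2nd Sunday is 1 weeks later: 6 + 7 = 13.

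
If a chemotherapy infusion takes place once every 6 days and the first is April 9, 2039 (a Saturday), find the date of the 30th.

September 30, 2039

The 30th occurrence is 29 intervals after the first: 29 × 6 = 174 days after April 9, 2039.
April has 30 days — 21 days to the end of April leaves 153.
May has 31 days (122 left).
June has 30 days (92 left).
July has 31 days (61 left).
August has 31 days (30 left).
30 days into September → September 30, 2039.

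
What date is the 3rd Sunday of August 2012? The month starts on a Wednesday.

August 2012 begins on a Wednesday, so the first Sunday is August 5 (4 days later).
The 3rd Sunday is 2 weeks later: 5 + 14 = 19.

2012-08-19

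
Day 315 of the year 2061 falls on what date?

2061-11-11

January has 31 days (315 − 31 = 284 remain).
February has 28 days (284 − 28 = 256 remain).
March has 31 days (256 − 31 = 225 remain).
April has 30 days (225 − 30 = 195 remain).
May has 31 days (195 − 31 = 164 remain).
June has 30 days (164 − 30 = 134 remain).
July has 31 days (134 − 31 = 103 remain).
August has 31 days (103 − 31 = 72 remain).
September has 30 days (72 − 30 = 42 remain).
October has 31 days (42 − 31 = 11 remain).
11 into November → November 11.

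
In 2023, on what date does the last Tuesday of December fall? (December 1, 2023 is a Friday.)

December 2023 begins on a Friday, so the first Tuesday is December 5 (4 days later).
December 2023 has 31 days. Adding weeks: 5, 12, 19, 26 — the last one ≤ 31 is the 26th.

26 December 2023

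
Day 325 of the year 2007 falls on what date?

January has 31 days (325 − 31 = 294 remain).
February has 28 days (294 − 28 = 266 remain).
March has 31 days (266 − 31 = 235 remain).
April has 30 days (235 − 30 = 205 remain).
May has 31 days (205 − 31 = 174 remain).
June has 30 days (174 − 30 = 144 remain).
July has 31 days (144 − 31 = 113 remain).
August has 31 days (113 − 31 = 82 remain).
September has 30 days (82 − 30 = 52 remain).
October has 31 days (52 − 31 = 21 remain).
21 into November → November 21.

2007-11-21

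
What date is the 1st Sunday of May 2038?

2038-05-02

May 2038 begins on a Saturday, so the first Sunday is May 2 (1 day later).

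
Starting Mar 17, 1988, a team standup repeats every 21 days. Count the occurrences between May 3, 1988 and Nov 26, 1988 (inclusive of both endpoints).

10

Occurrences land 21·i days after Mar 17, 1988 for i = 0, 1, 2, …
May 3, 1988 is 47 days after the start; 47 ÷ 21 = 2 remainder 5; since the remainder is 5, round up to i = 3. First occurrence in the window: #4 on May 19, 1988 (3×21 = 63 days in).
Nov 26, 1988 is 254 days after the start; 254 ÷ 21 = 12 remainder 2. Last occurrence in the window: #13 on Nov 24, 1988.
Occurrences #4 through #13: 10 in total.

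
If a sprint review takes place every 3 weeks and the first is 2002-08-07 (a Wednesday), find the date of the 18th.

The 18th occurrence is 17 intervals after the first: 17 × 21 = 357 days after 2002-08-07.
August has 31 days — 24 days to the end of August leaves 333.
September has 30 days (303 left).
October has 31 days (272 left).
November has 30 days (242 left).
December has 31 days (211 left).
January has 31 days (180 left).
February has 28 days (152 left).
March has 31 days (121 left).
April has 30 days (91 left).
May has 31 days (60 left).
June has 30 days (30 left).
30 days into July → 2003-07-30.

2003-07-30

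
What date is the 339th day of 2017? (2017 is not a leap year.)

5 December 2017

January has 31 days (339 − 31 = 308 remain).
February has 28 days (308 − 28 = 280 remain).
March has 31 days (280 − 31 = 249 remain).
April has 30 days (249 − 30 = 219 remain).
May has 31 days (219 − 31 = 188 remain).
June has 30 days (188 − 30 = 158 remain).
July has 31 days (158 − 31 = 127 remain).
August has 31 days (127 − 31 = 96 remain).
September has 30 days (96 − 30 = 66 remain).
October has 31 days (66 − 31 = 35 remain).
November has 30 days (35 − 30 = 5 remain).
5 into December → December 5.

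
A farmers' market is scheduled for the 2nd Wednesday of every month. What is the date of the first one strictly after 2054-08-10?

August 2054 starts on a Saturday; its first Wednesday is the 5th, so the 2nd Wednesday is the 12th — 2054-08-12.
2054-08-12 is after 2054-08-10, so that is the next one.

2054-08-12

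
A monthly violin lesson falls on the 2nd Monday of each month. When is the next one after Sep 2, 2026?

Sep 14, 2026

Sep 2026 starts on a Tuesday; its first Monday is the 7th, so the 2nd Monday is the 14th — Sep 14, 2026.
Sep 14, 2026 is after Sep 2, 2026, so that is the next one.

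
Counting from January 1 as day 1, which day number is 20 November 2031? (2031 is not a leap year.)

Days in months before November: 31 + 28 + 31 + 30 + 31 + 30 + 31 + 31 + 30 + 31 = 304.
Plus 20 days into November → day 324.

324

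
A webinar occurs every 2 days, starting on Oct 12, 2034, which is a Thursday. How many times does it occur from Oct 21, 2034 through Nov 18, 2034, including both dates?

14

Occurrences land 2·i days after Oct 12, 2034 for i = 0, 1, 2, …
Oct 21, 2034 is 9 days after the start; 9 ÷ 2 = 4 remainder 1; since the remainder is 1, round up to i = 5. First occurrence in the window: #6 on Oct 22, 2034 (5×2 = 10 days in).
Nov 18, 2034 is 37 days after the start; 37 ÷ 2 = 18 remainder 1. Last occurrence in the window: #19 on Nov 17, 2034.
Occurrences #6 through #19: 14 in total.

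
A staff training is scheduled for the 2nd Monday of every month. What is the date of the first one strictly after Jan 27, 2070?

Feb 10, 2070

Jan 2070 starts on a Wednesday; its first Monday is the 6th, so the 2nd Monday is the 13th — Jan 13, 2070.
That is not after Jan 27, 2070, so look at Feb 2070.
Feb 2070 starts on a Saturday; its first Monday is the 3rd, so the 2nd Monday is the 10th — Feb 10, 2070.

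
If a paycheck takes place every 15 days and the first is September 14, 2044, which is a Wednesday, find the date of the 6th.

November 28, 2044

The 6th occurrence is 5 intervals after the first: 5 × 15 = 75 days after September 14, 2044.
September has 30 days — 16 days to the end of September leaves 59.
October has 31 days (28 left).
28 days into November → November 28, 2044.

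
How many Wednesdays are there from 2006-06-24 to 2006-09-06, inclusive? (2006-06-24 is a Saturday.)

11

2006-06-24 is a Saturday; the first Wednesday on or after it is 2006-06-28 (4 days later).
From 2006-06-28 to 2006-09-06: 2 + 31 + 31 + 6 = 70 days (rest of June, July, August, September).
70 ÷ 7 = 10 full weeks with remainder 0, so 10 more Wednesdays after the first → 11.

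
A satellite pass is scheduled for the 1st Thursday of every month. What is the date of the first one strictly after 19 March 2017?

6 April 2017

March 2017 starts on a Wednesday, so its 1st Thursday is 2 March 2017 (1 day in).
That is not after 19 March 2017, so look at April 2017.
April 2017 starts on a Saturday, so its 1st Thursday is 6 April 2017 (5 days in).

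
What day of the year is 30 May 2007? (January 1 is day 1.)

Days in months before May: 31 + 28 + 31 + 30 = 120.
Plus 30 days into May → day 150.

150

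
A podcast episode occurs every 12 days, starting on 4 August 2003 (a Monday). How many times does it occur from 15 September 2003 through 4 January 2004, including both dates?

9

Occurrences land 12·i days after 4 August 2003 for i = 0, 1, 2, …
15 September 2003 is 42 days after the start; 42 ÷ 12 = 3 remainder 6; since the remainder is 6, round up to i = 4. First occurrence in the window: #5 on 21 September 2003 (4×12 = 48 days in).
4 January 2004 is 153 days after the start; 153 ÷ 12 = 12 remainder 9. Last occurrence in the window: #13 on 26 December 2003.
Occurrences #5 through #13: 9 in total.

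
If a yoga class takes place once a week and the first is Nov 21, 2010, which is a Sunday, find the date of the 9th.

Jan 16, 2011

The 9th occurrence is 8 intervals after the first: 8 × 7 = 56 days after Nov 21, 2010.
Nov has 30 days — 9 days to the end of Nov leaves 47.
Dec has 31 days (16 left).
16 days into Jan → Jan 16, 2011.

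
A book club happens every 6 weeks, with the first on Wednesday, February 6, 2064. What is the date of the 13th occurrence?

June 24, 2065

The 13th occurrence is 12 intervals after the first: 12 × 42 = 504 days after February 6, 2064.
February has 29 days — 23 days to the end of February leaves 481.
From end of February to end of 2064 is 306 days (175 left).
January has 31 days (144 left).
February has 28 days (116 left).
March has 31 days (85 left).
April has 30 days (55 left).
May has 31 days (24 left).
24 days into June → June 24, 2065.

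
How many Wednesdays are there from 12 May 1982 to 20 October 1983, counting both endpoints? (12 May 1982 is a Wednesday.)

76

12 May 1982 is a Wednesday; the first Wednesday on or after it is 12 May 1982.
From 12 May 1982 to 20 October 1983: 233 + 293 = 526 days (rest of 1982, to 20 October 1983 in 1983).
526 ÷ 7 = 75 full weeks with remainder 1, so 75 more Wednesdays after the first → 76.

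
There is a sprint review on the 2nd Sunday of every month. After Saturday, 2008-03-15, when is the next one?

2008-04-13

March 2008 starts on a Saturday; its first Sunday is the 2nd, so the 2nd Sunday is the 9th — 2008-03-09.
That is not after 2008-03-15, so look at April 2008.
April 2008 starts on a Tuesday; its first Sunday is the 6th, so the 2nd Sunday is the 13th — 2008-04-13.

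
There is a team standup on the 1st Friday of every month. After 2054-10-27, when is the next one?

2054-11-06

October 2054 starts on a Thursday, so its 1st Friday is 2054-10-02 (1 day in).
That is not after 2054-10-27, so look at November 2054.
November 2054 starts on a Sunday, so its 1st Friday is 2054-11-06 (5 days in).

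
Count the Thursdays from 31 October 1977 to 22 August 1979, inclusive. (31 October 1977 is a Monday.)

31 October 1977 is a Monday; the first Thursday on or after it is 3 November 1977 (3 days later).
From 3 November 1977 to 22 August 1979: 58 + 365 + 234 = 657 days (rest of 1977, 1978, to 22 August 1979 in 1979).
657 ÷ 7 = 93 full weeks with remainder 6, so 93 more Thursdays after the first → 94.

94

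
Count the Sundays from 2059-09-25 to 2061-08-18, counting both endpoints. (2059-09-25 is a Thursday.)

99

2059-09-25 is a Thursday; the first Sunday on or after it is 2059-09-28 (3 days later).
From 2059-09-28 to 2061-08-18: 94 + 366 + 230 = 690 days (rest of 2059, 2060, to 2061-08-18 in 2061).
690 ÷ 7 = 98 full weeks with remainder 4, so 98 more Sundays after the first → 99.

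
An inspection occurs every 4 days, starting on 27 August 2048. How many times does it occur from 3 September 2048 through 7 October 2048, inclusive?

9

Occurrences land 4·i days after 27 August 2048 for i = 0, 1, 2, …
3 September 2048 is 7 days after the start; 7 ÷ 4 = 1 remainder 3; since the remainder is 3, round up to i = 2. First occurrence in the window: #3 on 4 September 2048 (2×4 = 8 days in).
7 October 2048 is 41 days after the start; 41 ÷ 4 = 10 remainder 1. Last occurrence in the window: #11 on 6 October 2048.
Occurrences #3 through #11: 9 in total.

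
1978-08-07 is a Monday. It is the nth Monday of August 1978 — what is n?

1st

Day 7 falls in week ⌈7/7⌉ of the month.
Days 1–7 hold the 1st Monday, 8–14 the 2nd, 15–21 the 3rd, 22–28 the 4th, 29–31 the 5th.
7 is in the range for the 1st.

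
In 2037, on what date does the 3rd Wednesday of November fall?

The first Wednesday of November 2037 is November 4.
The 3rd Wednesday is 2 weeks later: 4 + 14 = 18.

18 November 2037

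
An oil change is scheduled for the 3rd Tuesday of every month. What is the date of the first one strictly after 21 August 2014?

August 2014 starts on a Friday; its first Tuesday is the 5th, so the 3rd Tuesday is the 19th — 19 August 2014.
That is not after 21 August 2014, so look at September 2014.
September 2014 starts on a Monday; its first Tuesday is the 2nd, so the 3rd Tuesday is the 16th — 16 September 2014.

16 September 2014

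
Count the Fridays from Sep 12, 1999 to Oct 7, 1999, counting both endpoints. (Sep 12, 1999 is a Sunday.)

Sep 12, 1999 is a Sunday; the first Friday on or after it is Sep 17, 1999 (5 days later).
From Sep 17, 1999 to Oct 7, 1999: 13 + 7 = 20 days (rest of Sep, Oct).
20 ÷ 7 = 2 full weeks with remainder 6, so 2 more Fridays after the first → 3.

3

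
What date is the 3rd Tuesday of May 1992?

1992-05-19

May 1992 begins on a Friday, so the first Tuesday is May 5 (4 days later).
The 3rd Tuesday is 2 weeks later: 5 + 14 = 19.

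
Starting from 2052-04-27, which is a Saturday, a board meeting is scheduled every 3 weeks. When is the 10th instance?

2052-11-02

The 10th occurrence is 9 intervals after the first: 9 × 21 = 189 days after 2052-04-27.
April has 30 days — 3 days to the end of April leaves 186.
May has 31 days (155 left).
June has 30 days (125 left).
July has 31 days (94 left).
August has 31 days (63 left).
September has 30 days (33 left).
October has 31 days (2 left).
2 days into November → 2052-11-02.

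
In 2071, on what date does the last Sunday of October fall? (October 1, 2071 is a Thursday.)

25 October 2071

October 2071 begins on a Thursday, so the first Sunday is October 4 (3 days later).
October 2071 has 31 days. Adding weeks: 4, 11, 18, 25 — the last one ≤ 31 is the 25th.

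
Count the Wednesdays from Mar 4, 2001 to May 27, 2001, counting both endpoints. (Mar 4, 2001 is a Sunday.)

Mar 4, 2001 is a Sunday; the first Wednesday on or after it is Mar 7, 2001 (3 days later).
From Mar 7, 2001 to May 27, 2001: 24 + 30 + 27 = 81 days (rest of Mar, Apr, May).
81 ÷ 7 = 11 full weeks with remainder 4, so 11 more Wednesdays after the first → 12.

12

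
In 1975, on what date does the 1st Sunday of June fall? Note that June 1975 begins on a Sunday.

June 1975 begins on a Sunday, so the first Sunday is June 1.

1 June 1975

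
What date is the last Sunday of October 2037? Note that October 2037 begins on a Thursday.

October 2037 begins on a Thursday, so the first Sunday is October 4 (3 days later).
October 2037 has 31 days. Adding weeks: 4, 11, 18, 25 — the last one ≤ 31 is the 25th.

25 October 2037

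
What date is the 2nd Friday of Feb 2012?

Feb 10, 2012

Feb 2012 begins on a Wednesday, so the first Friday is Feb 3 (2 days later).
The 2nd Friday is 1 weeks later: 3 + 7 = 10.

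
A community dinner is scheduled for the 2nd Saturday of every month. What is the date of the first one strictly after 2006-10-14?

2006-11-11

October 2006 starts on a Sunday; its first Saturday is the 7th, so the 2nd Saturday is the 14th — 2006-10-14.
That is not after 2006-10-14, so look at November 2006.
November 2006 starts on a Wednesday; its first Saturday is the 4th, so the 2nd Saturday is the 11th — 2006-11-11.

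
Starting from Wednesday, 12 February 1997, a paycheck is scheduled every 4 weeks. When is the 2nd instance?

The 2nd occurrence is 1 interval after the first: 1 × 28 = 28 days after 12 February 1997.
February has 28 days — 16 days to the end of February leaves 12.
12 days into March → 12 March 1997.

12 March 1997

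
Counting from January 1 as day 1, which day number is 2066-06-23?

174

Days in months before June: 31 + 28 + 31 + 30 + 31 = 151.
Plus 23 days into June → day 174.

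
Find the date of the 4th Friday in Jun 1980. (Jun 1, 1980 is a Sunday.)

Jun 27, 1980

Jun 1980 begins on a Sunday, so the first Friday is Jun 6 (5 days later).
The 4th Friday is 3 weeks later: 6 + 21 = 27.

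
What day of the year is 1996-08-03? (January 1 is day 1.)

Days in months before August: 31 + 29 + 31 + 30 + 31 + 30 + 31 = 213.
Plus 3 days into August → day 216.

216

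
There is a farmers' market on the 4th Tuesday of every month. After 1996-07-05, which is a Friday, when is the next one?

July 1996 starts on a Monday; its first Tuesday is the 2nd, so the 4th Tuesday is the 23rd — 1996-07-23.
1996-07-23 is after 1996-07-05, so that is the next one.

1996-07-23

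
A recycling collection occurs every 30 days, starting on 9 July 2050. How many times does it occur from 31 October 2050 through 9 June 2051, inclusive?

8

Occurrences land 30·i days after 9 July 2050 for i = 0, 1, 2, …
31 October 2050 is 114 days after the start; 114 ÷ 30 = 3 remainder 24; since the remainder is 24, round up to i = 4. First occurrence in the window: #5 on 6 November 2050 (4×30 = 120 days in).
9 June 2051 is 335 days after the start; 335 ÷ 30 = 11 remainder 5. Last occurrence in the window: #12 on 4 June 2051.
Occurrences #5 through #12: 8 in total.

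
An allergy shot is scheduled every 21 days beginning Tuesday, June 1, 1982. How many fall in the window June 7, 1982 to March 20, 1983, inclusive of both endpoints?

13

Occurrences land 21·i days after June 1, 1982 for i = 0, 1, 2, …
June 7, 1982 is 6 days after the start; 6 ÷ 21 = 0 remainder 6; since the remainder is 6, round up to i = 1. First occurrence in the window: #2 on June 22, 1982 (1×21 = 21 days in).
March 20, 1983 is 292 days after the start; 292 ÷ 21 = 13 remainder 19. Last occurrence in the window: #14 on March 1, 1983.
Occurrences #2 through #14: 13 in total.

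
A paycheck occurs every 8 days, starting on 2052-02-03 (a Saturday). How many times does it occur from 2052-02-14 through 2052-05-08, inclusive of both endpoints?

Occurrences land 8·i days after 2052-02-03 for i = 0, 1, 2, …
2052-02-14 is 11 days after the start; 11 ÷ 8 = 1 remainder 3; since the remainder is 3, round up to i = 2. First occurrence in the window: #3 on 2052-02-19 (2×8 = 16 days in).
2052-05-08 is 95 days after the start; 95 ÷ 8 = 11 remainder 7. Last occurrence in the window: #12 on 2052-05-01.
Occurrences #3 through #12: 10 in total.

10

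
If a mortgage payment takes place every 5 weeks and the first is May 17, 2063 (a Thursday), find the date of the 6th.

Nov 8, 2063

The 6th occurrence is 5 intervals after the first: 5 × 35 = 175 days after May 17, 2063.
May has 31 days — 14 days to the end of May leaves 161.
Jun has 30 days (131 left).
Jul has 31 days (100 left).
Aug has 31 days (69 left).
Sep has 30 days (39 left).
Oct has 31 days (8 left).
8 days into Nov → Nov 8, 2063.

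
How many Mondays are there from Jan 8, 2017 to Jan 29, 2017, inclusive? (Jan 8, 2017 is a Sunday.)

Jan 8, 2017 is a Sunday; the first Monday on or after it is Jan 9, 2017 (1 day later).
From Jan 9, 2017 to Jan 29, 2017 is 29 − 9 = 20 days.
20 ÷ 7 = 2 full weeks with remainder 6, so 2 more Mondays after the first → 3.

3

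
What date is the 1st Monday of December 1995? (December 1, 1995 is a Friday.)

4 December 1995

December 1995 begins on a Friday, so the first Monday is December 4 (3 days later).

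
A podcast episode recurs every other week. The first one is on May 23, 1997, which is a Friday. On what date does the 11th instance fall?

The 11th occurrence is 10 intervals after the first: 10 × 14 = 140 days after May 23, 1997.
May has 31 days — 8 days to the end of May leaves 132.
June has 30 days (102 left).
July has 31 days (71 left).
August has 31 days (40 left).
September has 30 days (10 left).
10 days into October → October 10, 1997.

October 10, 1997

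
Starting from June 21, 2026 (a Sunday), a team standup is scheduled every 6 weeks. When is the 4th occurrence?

The 4th occurrence is 3 intervals after the first: 3 × 42 = 126 days after June 21, 2026.
June has 30 days — 9 days to the end of June leaves 117.
July has 31 days (86 left).
August has 31 days (55 left).
September has 30 days (25 left).
25 days into October → October 25, 2026.

October 25, 2026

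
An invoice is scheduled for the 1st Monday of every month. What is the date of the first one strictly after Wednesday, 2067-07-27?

2067-08-01

July 2067 starts on a Friday, so its 1st Monday is 2067-07-04 (3 days in).
That is not after 2067-07-27, so look at August 2067.
August 2067 starts on a Monday, so its 1st Monday is 2067-08-01.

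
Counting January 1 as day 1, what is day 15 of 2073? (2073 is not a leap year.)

January 15, 2073

15 into January → January 15.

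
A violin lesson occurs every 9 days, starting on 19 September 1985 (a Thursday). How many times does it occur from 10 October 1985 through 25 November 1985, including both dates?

Occurrences land 9·i days after 19 September 1985 for i = 0, 1, 2, …
10 October 1985 is 21 days after the start; 21 ÷ 9 = 2 remainder 3; since the remainder is 3, round up to i = 3. First occurrence in the window: #4 on 16 October 1985 (3×9 = 27 days in).
25 November 1985 is 67 days after the start; 67 ÷ 9 = 7 remainder 4. Last occurrence in the window: #8 on 21 November 1985.
Occurrences #4 through #8: 5 in total.

5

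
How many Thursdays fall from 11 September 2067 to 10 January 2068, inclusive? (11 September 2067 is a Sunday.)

11 September 2067 is a Sunday; the first Thursday on or after it is 15 September 2067 (4 days later).
From 15 September 2067 to 10 January 2068: 15 + 31 + 30 + 31 + 10 = 117 days (rest of September, October, November, December, January).
117 ÷ 7 = 16 full weeks with remainder 5, so 16 more Thursdays after the first → 17.

17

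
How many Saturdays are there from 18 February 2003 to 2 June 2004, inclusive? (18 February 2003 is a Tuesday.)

18 February 2003 is a Tuesday; the first Saturday on or after it is 22 February 2003 (4 days later).
From 22 February 2003 to 2 June 2004: 312 + 154 = 466 days (rest of 2003, to 2 June 2004 in 2004).
466 ÷ 7 = 66 full weeks with remainder 4, so 66 more Saturdays after the first → 67.

67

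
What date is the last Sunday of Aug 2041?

Aug 25, 2041

The first Sunday of Aug 2041 is Aug 4.
Aug 2041 has 31 days. Adding weeks: 4, 11, 18, 25 — the last one ≤ 31 is the 25th.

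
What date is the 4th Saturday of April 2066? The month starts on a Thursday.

April 2066 begins on a Thursday, so the first Saturday is April 3 (2 days later).
The 4th Saturday is 3 weeks later: 3 + 21 = 24.

2066-04-24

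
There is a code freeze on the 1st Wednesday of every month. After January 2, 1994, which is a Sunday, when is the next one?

January 1994 starts on a Saturday, so its 1st Wednesday is January 5, 1994 (4 days in).
January 5, 1994 is after January 2, 1994, so that is the next one.

January 5, 1994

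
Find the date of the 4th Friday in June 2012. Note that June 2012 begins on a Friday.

22 June 2012

June 2012 begins on a Friday, so the first Friday is June 1.
The 4th Friday is 3 weeks later: 1 + 21 = 22.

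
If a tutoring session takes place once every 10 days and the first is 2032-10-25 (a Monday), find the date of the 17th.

2033-04-03

The 17th occurrence is 16 intervals after the first: 16 × 10 = 160 days after 2032-10-25.
October has 31 days — 6 days to the end of October leaves 154.
November has 30 days (124 left).
December has 31 days (93 left).
January has 31 days (62 left).
February has 28 days (34 left).
March has 31 days (3 left).
3 days into April → 2033-04-03.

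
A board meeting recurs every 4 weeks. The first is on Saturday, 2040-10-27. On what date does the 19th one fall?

2042-03-15

The 19th occurrence is 18 intervals after the first: 18 × 28 = 504 days after 2040-10-27.
October has 31 days — 4 days to the end of October leaves 500.
From end of October to end of 2040 is 61 days (439 left).
2041 has 365 days (74 left).
January has 31 days (43 left).
February has 28 days (15 left).
15 days into March → 2042-03-15.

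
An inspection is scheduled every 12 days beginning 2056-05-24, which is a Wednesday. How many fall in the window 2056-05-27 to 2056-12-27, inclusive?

18

Occurrences land 12·i days after 2056-05-24 for i = 0, 1, 2, …
2056-05-27 is 3 days after the start; 3 ÷ 12 = 0 remainder 3; since the remainder is 3, round up to i = 1. First occurrence in the window: #2 on 2056-06-05 (1×12 = 12 days in).
2056-12-27 is 217 days after the start; 217 ÷ 12 = 18 remainder 1. Last occurrence in the window: #19 on 2056-12-26.
Occurrences #2 through #19: 18 in total.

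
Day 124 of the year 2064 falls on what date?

May 3, 2064

January has 31 days (124 − 31 = 93 remain).
February has 29 days (93 − 29 = 64 remain).
March has 31 days (64 − 31 = 33 remain).
April has 30 days (33 − 30 = 3 remain).
3 into May → May 3.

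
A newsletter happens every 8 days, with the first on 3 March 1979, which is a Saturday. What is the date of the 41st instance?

The 41st occurrence is 40 intervals after the first: 40 × 8 = 320 days after 3 March 1979.
March has 31 days — 28 days to the end of March leaves 292.
April has 30 days (262 left).
May has 31 days (231 left).
June has 30 days (201 left).
July has 31 days (170 left).
August has 31 days (139 left).
September has 30 days (109 left).
October has 31 days (78 left).
November has 30 days (48 left).
December has 31 days (17 left).
17 days into January → 17 January 1980.

17 January 1980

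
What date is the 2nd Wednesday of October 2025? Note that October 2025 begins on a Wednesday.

October 2025 begins on a Wednesday, so the first Wednesday is October 1.
The 2nd Wednesday is 1 weeks later: 1 + 7 = 8.

October 8, 2025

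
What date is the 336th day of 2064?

1 December 2064

January has 31 days (336 − 31 = 305 remain).
February has 29 days (305 − 29 = 276 remain).
March has 31 days (276 − 31 = 245 remain).
April has 30 days (245 − 30 = 215 remain).
May has 31 days (215 − 31 = 184 remain).
June has 30 days (184 − 30 = 154 remain).
July has 31 days (154 − 31 = 123 remain).
August has 31 days (123 − 31 = 92 remain).
September has 30 days (92 − 30 = 62 remain).
October has 31 days (62 − 31 = 31 remain).
November has 30 days (31 − 30 = 1 remain).
1 into December → December 1.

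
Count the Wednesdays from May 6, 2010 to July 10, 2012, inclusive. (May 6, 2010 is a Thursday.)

May 6, 2010 is a Thursday; the first Wednesday on or after it is May 12, 2010 (6 days later).
From May 12, 2010 to July 10, 2012: 233 + 365 + 192 = 790 days (rest of 2010, 2011, to July 10, 2012 in 2012).
790 ÷ 7 = 112 full weeks with remainder 6, so 112 more Wednesdays after the first → 113.

113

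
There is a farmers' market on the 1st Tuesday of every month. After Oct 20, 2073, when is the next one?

Oct 2073 starts on a Sunday, so its 1st Tuesday is Oct 3, 2073 (2 days in).
That is not after Oct 20, 2073, so look at Nov 2073.
Nov 2073 starts on a Wednesday, so its 1st Tuesday is Nov 7, 2073 (6 days in).

Nov 7, 2073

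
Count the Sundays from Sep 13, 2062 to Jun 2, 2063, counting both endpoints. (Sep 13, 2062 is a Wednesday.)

37

Sep 13, 2062 is a Wednesday; the first Sunday on or after it is Sep 17, 2062 (4 days later).
From Sep 17, 2062 to Jun 2, 2063: 13 + 31 + 30 + 31 + 31 + 28 + 31 + 30 + 31 + 2 = 258 days (rest of Sep, Oct, Nov, Dec, Jan, Feb, Mar, Apr, May, Jun).
258 ÷ 7 = 36 full weeks with remainder 6, so 36 more Sundays after the first → 37.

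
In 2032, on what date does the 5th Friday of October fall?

October 2032 begins on a Friday, so the first Friday is October 1.
The 5th Friday is 4 weeks later: 1 + 28 = 29.

29 October 2032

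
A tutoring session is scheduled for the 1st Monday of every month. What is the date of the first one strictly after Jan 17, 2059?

Feb 3, 2059

Jan 2059 starts on a Wednesday, so its 1st Monday is Jan 6, 2059 (5 days in).
That is not after Jan 17, 2059, so look at Feb 2059.
Feb 2059 starts on a Saturday, so its 1st Monday is Feb 3, 2059 (2 days in).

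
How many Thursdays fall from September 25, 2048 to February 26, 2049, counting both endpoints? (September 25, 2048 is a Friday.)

September 25, 2048 is a Friday; the first Thursday on or after it is October 1, 2048 (6 days later).
From October 1, 2048 to February 26, 2049: 30 + 30 + 31 + 31 + 26 = 148 days (rest of October, November, December, January, February).
148 ÷ 7 = 21 full weeks with remainder 1, so 21 more Thursdays after the first → 22.

22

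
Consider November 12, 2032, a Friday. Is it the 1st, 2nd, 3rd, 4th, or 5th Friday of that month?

2nd

Day 12 falls in week ⌈12/7⌉ of the month.
Days 1–7 hold the 1st Friday, 8–14 the 2nd, 15–21 the 3rd, 22–28 the 4th, 29–31 the 5th.
12 is in the range for the 2nd.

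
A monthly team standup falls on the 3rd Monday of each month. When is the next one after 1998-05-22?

1998-06-15

May 1998 starts on a Friday; its first Monday is the 4th, so the 3rd Monday is the 18th — 1998-05-18.
That is not after 1998-05-22, so look at June 1998.
June 1998 starts on a Monday; its first Monday is the 1st, so the 3rd Monday is the 15th — 1998-06-15.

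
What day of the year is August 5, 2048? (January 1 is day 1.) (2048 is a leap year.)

218

Days in months before August: 31 + 29 + 31 + 30 + 31 + 30 + 31 = 213.
Plus 5 days into August → day 218.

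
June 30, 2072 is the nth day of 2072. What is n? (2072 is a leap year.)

182

Days in months before June: 31 + 29 + 31 + 30 + 31 = 152.
Plus 30 days into June → day 182.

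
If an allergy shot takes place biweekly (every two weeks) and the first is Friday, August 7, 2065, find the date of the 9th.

The 9th occurrence is 8 intervals after the first: 8 × 14 = 112 days after August 7, 2065.
August has 31 days — 24 days to the end of August leaves 88.
September has 30 days (58 left).
October has 31 days (27 left).
27 days into November → November 27, 2065.

November 27, 2065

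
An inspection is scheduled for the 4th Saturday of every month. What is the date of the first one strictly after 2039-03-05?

2039-03-26

March 2039 starts on a Tuesday; its first Saturday is the 5th, so the 4th Saturday is the 26th — 2039-03-26.
2039-03-26 is after 2039-03-05, so that is the next one.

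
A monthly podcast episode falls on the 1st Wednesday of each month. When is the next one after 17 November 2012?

5 December 2012

November 2012 starts on a Thursday, so its 1st Wednesday is 7 November 2012 (6 days in).
That is not after 17 November 2012, so look at December 2012.
December 2012 starts on a Saturday, so its 1st Wednesday is 5 December 2012 (4 days in).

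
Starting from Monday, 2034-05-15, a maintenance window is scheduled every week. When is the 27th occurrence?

The 27th occurrence is 26 intervals after the first: 26 × 7 = 182 days after 2034-05-15.
May has 31 days — 16 days to the end of May leaves 166.
June has 30 days (136 left).
July has 31 days (105 left).
August has 31 days (74 left).
September has 30 days (44 left).
October has 31 days (13 left).
13 days into November → 2034-11-13.

2034-11-13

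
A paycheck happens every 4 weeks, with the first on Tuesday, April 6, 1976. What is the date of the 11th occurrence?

The 11th occurrence is 10 intervals after the first: 10 × 28 = 280 days after April 6, 1976.
April has 30 days — 24 days to the end of April leaves 256.
May has 31 days (225 left).
June has 30 days (195 left).
July has 31 days (164 left).
August has 31 days (133 left).
September has 30 days (103 left).
October has 31 days (72 left).
November has 30 days (42 left).
December has 31 days (11 left).
11 days into January → January 11, 1977.

January 11, 1977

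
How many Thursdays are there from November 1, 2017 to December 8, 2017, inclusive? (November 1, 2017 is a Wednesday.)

6

November 1, 2017 is a Wednesday; the first Thursday on or after it is November 2, 2017 (1 day later).
From November 2, 2017 to December 8, 2017: 28 + 8 = 36 days (rest of November, December).
36 ÷ 7 = 5 full weeks with remainder 1, so 5 more Thursdays after the first → 6.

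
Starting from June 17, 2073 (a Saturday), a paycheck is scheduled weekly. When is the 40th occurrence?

The 40th occurrence is 39 intervals after the first: 39 × 7 = 273 days after June 17, 2073.
June has 30 days — 13 days to the end of June leaves 260.
July has 31 days (229 left).
August has 31 days (198 left).
September has 30 days (168 left).
October has 31 days (137 left).
November has 30 days (107 left).
December has 31 days (76 left).
January has 31 days (45 left).
February has 28 days (17 left).
17 days into March → March 17, 2074.

March 17, 2074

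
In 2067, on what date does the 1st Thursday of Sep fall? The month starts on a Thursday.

Sep 1, 2067

Sep 2067 begins on a Thursday, so the first Thursday is Sep 1.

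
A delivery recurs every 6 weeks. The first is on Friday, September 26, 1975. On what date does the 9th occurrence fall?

The 9th occurrence is 8 intervals after the first: 8 × 42 = 336 days after September 26, 1975.
September has 30 days — 4 days to the end of September leaves 332.
October has 31 days (301 left).
November has 30 days (271 left).
December has 31 days (240 left).
January has 31 days (209 left).
February has 29 days (180 left).
March has 31 days (149 left).
April has 30 days (119 left).
May has 31 days (88 left).
June has 30 days (58 left).
July has 31 days (27 left).
27 days into August → August 27, 1976.

August 27, 1976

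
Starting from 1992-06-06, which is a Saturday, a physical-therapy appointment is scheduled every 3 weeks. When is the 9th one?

1992-11-21

The 9th occurrence is 8 intervals after the first: 8 × 21 = 168 days after 1992-06-06.
June has 30 days — 24 days to the end of June leaves 144.
July has 31 days (113 left).
August has 31 days (82 left).
September has 30 days (52 left).
October has 31 days (21 left).
21 days into November → 1992-11-21.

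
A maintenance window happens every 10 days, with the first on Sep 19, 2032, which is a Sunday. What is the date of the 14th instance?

The 14th occurrence is 13 intervals after the first: 13 × 10 = 130 days after Sep 19, 2032.
Sep has 30 days — 11 days to the end of Sep leaves 119.
Oct has 31 days (88 left).
Nov has 30 days (58 left).
Dec has 31 days (27 left).
27 days into Jan → Jan 27, 2033.

Jan 27, 2033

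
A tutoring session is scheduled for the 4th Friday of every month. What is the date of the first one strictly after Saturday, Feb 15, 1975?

Feb 28, 1975

Feb 1975 starts on a Saturday; its first Friday is the 7th, so the 4th Friday is the 28th — Feb 28, 1975.
Feb 28, 1975 is after Feb 15, 1975, so that is the next one.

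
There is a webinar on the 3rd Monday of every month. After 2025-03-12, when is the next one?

2025-03-17

March 2025 starts on a Saturday; its first Monday is the 3rd, so the 3rd Monday is the 17th — 2025-03-17.
2025-03-17 is after 2025-03-12, so that is the next one.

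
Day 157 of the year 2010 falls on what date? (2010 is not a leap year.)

2010-06-06

January has 31 days (157 − 31 = 126 remain).
February has 28 days (126 − 28 = 98 remain).
March has 31 days (98 − 31 = 67 remain).
April has 30 days (67 − 30 = 37 remain).
May has 31 days (37 − 31 = 6 remain).
6 into June → June 6.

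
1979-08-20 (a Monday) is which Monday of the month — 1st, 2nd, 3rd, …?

3rd

Day 20 falls in week ⌈20/7⌉ of the month.
Days 1–7 hold the 1st Monday, 8–14 the 2nd, 15–21 the 3rd, 22–28 the 4th, 29–31 the 5th.
20 is in the range for the 3rd.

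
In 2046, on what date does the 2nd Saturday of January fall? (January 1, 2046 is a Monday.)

13 January 2046

January 2046 begins on a Monday, so the first Saturday is January 6 (5 days later).
The 2nd Saturday is 1 weeks later: 6 + 7 = 13.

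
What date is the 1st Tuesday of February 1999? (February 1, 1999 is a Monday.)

February 1999 begins on a Monday, so the first Tuesday is February 2 (1 day later).

2 February 1999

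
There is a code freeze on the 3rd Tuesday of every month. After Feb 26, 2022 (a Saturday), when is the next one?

Mar 15, 2022

Feb 2022 starts on a Tuesday; its first Tuesday is the 1st, so the 3rd Tuesday is the 15th — Feb 15, 2022.
That is not after Feb 26, 2022, so look at Mar 2022.
Mar 2022 starts on a Tuesday; its first Tuesday is the 1st, so the 3rd Tuesday is the 15th — Mar 15, 2022.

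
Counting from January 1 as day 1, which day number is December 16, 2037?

350

Days in months before December: 31 + 28 + 31 + 30 + 31 + 30 + 31 + 31 + 30 + 31 + 30 = 334.
Plus 16 days into December → day 350.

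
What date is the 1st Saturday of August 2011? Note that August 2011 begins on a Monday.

August 6, 2011

August 2011 begins on a Monday, so the first Saturday is August 6 (5 days later).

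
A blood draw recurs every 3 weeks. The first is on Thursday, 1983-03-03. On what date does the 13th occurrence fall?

The 13th occurrence is 12 intervals after the first: 12 × 21 = 252 days after 1983-03-03.
March has 31 days — 28 days to the end of March leaves 224.
April has 30 days (194 left).
May has 31 days (163 left).
June has 30 days (133 left).
July has 31 days (102 left).
August has 31 days (71 left).
September has 30 days (41 left).
October has 31 days (10 left).
10 days into November → 1983-11-10.

1983-11-10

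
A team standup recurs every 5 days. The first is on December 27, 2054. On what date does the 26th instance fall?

May 1, 2055

The 26th occurrence is 25 intervals after the first: 25 × 5 = 125 days after December 27, 2054.
December has 31 days — 4 days to the end of December leaves 121.
January has 31 days (90 left).
February has 28 days (62 left).
March has 31 days (31 left).
April has 30 days (1 left).
1 day into May → May 1, 2055.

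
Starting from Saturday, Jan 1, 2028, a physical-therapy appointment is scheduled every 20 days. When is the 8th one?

The 8th occurrence is 7 intervals after the first: 7 × 20 = 140 days after Jan 1, 2028.
Jan has 31 days — 30 days to the end of Jan leaves 110.
Feb has 29 days (81 left).
Mar has 31 days (50 left).
Apr has 30 days (20 left).
20 days into May → May 20, 2028.

May 20, 2028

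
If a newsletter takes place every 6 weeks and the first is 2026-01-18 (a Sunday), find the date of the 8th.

2026-11-08

The 8th occurrence is 7 intervals after the first: 7 × 42 = 294 days after 2026-01-18.
January has 31 days — 13 days to the end of January leaves 281.
February has 28 days (253 left).
March has 31 days (222 left).
April has 30 days (192 left).
May has 31 days (161 left).
June has 30 days (131 left).
July has 31 days (100 left).
August has 31 days (69 left).
September has 30 days (39 left).
October has 31 days (8 left).
8 days into November → 2026-11-08.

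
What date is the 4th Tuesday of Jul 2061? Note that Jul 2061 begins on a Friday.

Jul 2061 begins on a Friday, so the first Tuesday is Jul 5 (4 days later).
The 4th Tuesday is 3 weeks later: 5 + 21 = 26.

Jul 26, 2061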